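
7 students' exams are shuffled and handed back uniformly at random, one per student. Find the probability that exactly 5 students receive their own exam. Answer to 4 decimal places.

Choose which 5 of the 7 are fixed: C(7,5) = 21 ways.
The remaining 2 must have no fixed point: D(2) = 1.
P = 21·1/5040 = 1/240 ≈ 0.0042.

0.0042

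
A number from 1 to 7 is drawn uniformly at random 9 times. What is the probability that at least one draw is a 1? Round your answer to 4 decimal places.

0.7503

P(no draw is a 1) = (6/7)^9 ≈ 0.2497.
P(at least one) = 1 − 0.2497 = 0.7503.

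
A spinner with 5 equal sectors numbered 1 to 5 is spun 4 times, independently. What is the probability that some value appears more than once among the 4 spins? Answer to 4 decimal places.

P(all 4 different) = 5/5 · 4/5 · ··· · 2/5 ≈ 0.1920.
P(at least two equal) = 1 − 0.1920 = 0.8080.

0.8080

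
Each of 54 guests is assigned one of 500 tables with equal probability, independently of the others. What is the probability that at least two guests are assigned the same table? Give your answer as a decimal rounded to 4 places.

0.9487

It's easier to compute the probability that all 54 are distinct.
P(all distinct) = 500/500 · 499/500 · ··· · 447/500 ≈ 0.0513.
So the probability of at least one match is 1 − 0.0513 = 0.9487.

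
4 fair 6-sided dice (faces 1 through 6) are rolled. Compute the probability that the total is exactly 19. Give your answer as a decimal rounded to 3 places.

There are 6^4 = 1296 equally likely outcomes.
The number of ordered 4-tuples from {1,…,6} summing to 19 is 56.
P(sum = 19) = 56/1296 = 7/162 ≈ 0.043.

0.043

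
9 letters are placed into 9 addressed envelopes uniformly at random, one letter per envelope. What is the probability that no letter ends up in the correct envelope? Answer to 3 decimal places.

This is the derangement probability: permutations of 9 with no fixed point.
D(9) = 9! · (1 − 1/1! + 1/2! − ··· + (−1)^9/9!) = 133496.
P = 133496/362880 = 16687/45360 ≈ 0.368.

0.368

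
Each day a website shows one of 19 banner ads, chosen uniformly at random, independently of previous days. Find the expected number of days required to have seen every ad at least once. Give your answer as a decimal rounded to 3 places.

67.407

After i distinct types are collected, each trial gives a new one with probability (19−i)/19, so the expected wait for the next new type is 19/(19−i).
E = 19/19 + 19/18 + 19/17 + 19/16 + 19/15 + 19/14 + 19/13 + 19/12 + 19/11 + 19/10 + 19/9 + 19/8 + 19/7 + 19/6 + 19/5 + 19/4 + 19/3 + 19/2 + 19/1 = 275295799/4084080 ≈ 67.407.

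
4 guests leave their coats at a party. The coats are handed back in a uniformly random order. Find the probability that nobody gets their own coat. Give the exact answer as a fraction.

3/8

This is the derangement probability: permutations of 4 with no fixed point.
D(4) = 4! · (1 − 1/1! + 1/2! − ··· + (−1)^4/4!) = 9.
P = 9/24 = 3/8.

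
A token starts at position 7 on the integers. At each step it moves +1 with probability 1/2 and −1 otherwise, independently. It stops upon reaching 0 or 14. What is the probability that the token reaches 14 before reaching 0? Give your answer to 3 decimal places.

0.500

With a fair step, P(i) = ½P(i−1) + ½P(i+1) with P(0)=0, P(14)=1 has the linear solution P(i) = i/14.
P(7) = 7/14 = 1/2 ≈ 0.500.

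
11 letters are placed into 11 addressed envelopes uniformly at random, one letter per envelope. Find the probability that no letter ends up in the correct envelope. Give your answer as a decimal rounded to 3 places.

This is the derangement probability: permutations of 11 with no fixed point.
D(11) = 11! · (1 − 1/1! + 1/2! − ··· + (−1)^11/11!) = 14684570.
P = 14684570/39916800 = 1468457/3991680 ≈ 0.368.

0.368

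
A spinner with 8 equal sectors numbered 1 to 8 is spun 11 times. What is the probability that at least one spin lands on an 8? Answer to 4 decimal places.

P(no spin lands on an 8) = (7/8)^11 ≈ 0.2302.
P(at least one) = 1 − 0.2302 = 0.7698.

0.7698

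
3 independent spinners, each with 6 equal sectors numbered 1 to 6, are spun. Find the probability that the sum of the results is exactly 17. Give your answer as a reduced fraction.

1/72

There are 6^3 = 216 equally likely outcomes.
The number of ordered 3-tuples from {1,…,6} summing to 17 is 3.
P(sum = 17) = 3/216 = 1/72.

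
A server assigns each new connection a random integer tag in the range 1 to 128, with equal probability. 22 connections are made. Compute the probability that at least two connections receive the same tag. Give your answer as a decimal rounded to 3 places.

It's easier to compute the probability that all 22 are distinct.
P(all distinct) = 128/128 · 127/128 · ··· · 107/128 ≈ 0.147.
So the probability of at least one match is 1 − 0.147 = 0.853.

0.853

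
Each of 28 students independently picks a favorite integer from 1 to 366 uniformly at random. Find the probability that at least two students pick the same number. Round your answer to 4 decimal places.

0.6534

It's easier to compute the probability that all 28 are distinct.
P(all distinct) = 366/366 · 365/366 · ··· · 339/366 ≈ 0.3466.
So the probability of at least one match is 1 − 0.3466 = 0.6534.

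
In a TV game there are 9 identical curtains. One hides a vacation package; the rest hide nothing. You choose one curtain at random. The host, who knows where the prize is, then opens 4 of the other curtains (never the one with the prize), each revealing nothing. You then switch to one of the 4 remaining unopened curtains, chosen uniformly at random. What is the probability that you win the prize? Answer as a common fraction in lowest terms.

2/9

Your original curtain holds the prize with probability 1/9, so the other 8 collectively hold it with probability 8/9.
The host can always find 4 empty curtains to open, so the reveals don't change that 8/9; it is now spread over the 4 remaining unopened curtains.
P(win by switching) = (8/9) · (1/4) = 2/9.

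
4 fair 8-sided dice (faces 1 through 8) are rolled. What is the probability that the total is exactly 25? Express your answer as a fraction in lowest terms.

There are 8^4 = 4096 equally likely outcomes.
The number of ordered 4-tuples from {1,…,8} summing to 25 is 120.
P(sum = 25) = 120/4096 = 15/512.

15/512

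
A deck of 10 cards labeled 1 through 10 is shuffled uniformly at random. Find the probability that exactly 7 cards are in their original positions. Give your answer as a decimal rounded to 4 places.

Choose which 7 of the 10 are fixed: C(10,7) = 120 ways.
The remaining 3 must have no fixed point: D(3) = 2.
P = 120·2/3628800 = 1/15120 ≈ 0.0001.

0.0001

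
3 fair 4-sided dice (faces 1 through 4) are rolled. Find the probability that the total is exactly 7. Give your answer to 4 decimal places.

0.1875

There are 4^3 = 64 equally likely outcomes.
The number of ordered 3-tuples from {1,…,4} summing to 7 is 12.
P(sum = 7) = 12/64 = 3/16 ≈ 0.1875.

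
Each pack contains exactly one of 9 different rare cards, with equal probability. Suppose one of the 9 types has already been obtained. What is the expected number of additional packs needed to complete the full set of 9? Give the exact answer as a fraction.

6849/280

Starting from 1 distinct type, each trial gives a new one with probability (9−i)/9 when i types are held, so the wait for the next new type is 9/(9−i).
E = 9/8 + 9/7 + 9/6 + 9/5 + 9/4 + 9/3 + 9/2 + 9/1 = 6849/280.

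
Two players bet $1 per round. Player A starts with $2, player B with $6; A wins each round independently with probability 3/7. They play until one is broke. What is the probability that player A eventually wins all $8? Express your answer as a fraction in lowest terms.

729/8425

Let r = q/p = (4/7)/(3/7) = 4/3. The recurrence P(i) = p·P(i+1) + q·P(i−1) with P(0)=0, P(8)=1 gives P(i) = (1 − r^i)/(1 − r^8).
P(2) = (1 − (4/3)^2) / (1 − (4/3)^8) = 729/8425.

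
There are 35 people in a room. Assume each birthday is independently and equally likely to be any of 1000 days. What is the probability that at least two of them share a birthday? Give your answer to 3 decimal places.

It's easier to compute the probability that all 35 are distinct.
P(all distinct) = 1000/1000 · 999/1000 · ··· · 966/1000 ≈ 0.548.
So the probability of at least one match is 1 − 0.548 = 0.452.

0.452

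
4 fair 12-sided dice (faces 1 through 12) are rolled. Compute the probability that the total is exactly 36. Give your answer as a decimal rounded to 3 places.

There are 12^4 = 20736 equally likely outcomes.
The number of ordered 4-tuples from {1,…,12} summing to 36 is 451.
P(sum = 36) = 451/20736 ≈ 0.022.

0.022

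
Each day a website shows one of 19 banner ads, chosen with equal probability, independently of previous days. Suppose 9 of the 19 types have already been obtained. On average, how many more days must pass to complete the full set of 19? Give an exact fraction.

Starting from 9 distinct types, each trial gives a new one with probability (19−i)/19 when i types are held, so the wait for the next new type is 19/(19−i).
E = 19/10 + 19/9 + 19/8 + 19/7 + 19/6 + 19/5 + 19/4 + 19/3 + 19/2 + 19/1 = 140239/2520.

140239/2520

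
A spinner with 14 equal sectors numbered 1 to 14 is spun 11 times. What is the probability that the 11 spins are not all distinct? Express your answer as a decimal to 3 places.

P(all 11 different) = 14/14 · 13/14 · ··· · 4/14 ≈ 0.004.
P(at least two equal) = 1 − 0.004 = 0.996.

0.996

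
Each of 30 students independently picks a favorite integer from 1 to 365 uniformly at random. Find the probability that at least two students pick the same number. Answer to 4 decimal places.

It's easier to compute the probability that all 30 are distinct.
P(all distinct) = 365/365 · 364/365 · ··· · 336/365 ≈ 0.2937.
So the probability of at least one match is 1 − 0.2937 = 0.7063.

0.7063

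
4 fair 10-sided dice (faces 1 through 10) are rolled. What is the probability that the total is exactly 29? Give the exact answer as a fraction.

There are 10^4 = 10000 equally likely outcomes.
The number of ordered 4-tuples from {1,…,10} summing to 29 is 348.
P(sum = 29) = 348/10000 = 87/2500.

87/2500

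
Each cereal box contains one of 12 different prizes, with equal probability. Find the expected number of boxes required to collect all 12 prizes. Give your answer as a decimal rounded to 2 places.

37.24

After i distinct types are collected, each trial gives a new one with probability (12−i)/12, so the expected wait for the next new type is 12/(12−i).
E = 12/12 + 12/11 + 12/10 + 12/9 + 12/8 + 12/7 + 12/6 + 12/5 + 12/4 + 12/3 + 12/2 + 12/1 = 86021/2310 ≈ 37.24.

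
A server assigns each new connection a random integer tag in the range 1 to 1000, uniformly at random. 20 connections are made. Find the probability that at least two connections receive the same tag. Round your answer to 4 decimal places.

It's easier to compute the probability that all 20 are distinct.
P(all distinct) = 1000/1000 · 999/1000 · ··· · 981/1000 ≈ 0.8259.
So the probability of at least one match is 1 − 0.8259 = 0.1741.

0.1741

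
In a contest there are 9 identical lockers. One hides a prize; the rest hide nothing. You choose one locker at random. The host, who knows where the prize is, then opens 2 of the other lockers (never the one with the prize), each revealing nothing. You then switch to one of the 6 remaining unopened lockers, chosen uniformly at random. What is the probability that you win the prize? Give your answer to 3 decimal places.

Your original locker holds the prize with probability 1/9, so the other 8 collectively hold it with probability 8/9.
The host can always find 2 empty lockers to open, so the reveals don't change that 8/9; it is now spread over the 6 remaining unopened lockers.
P(win by switching) = (8/9) · (1/6) = 4/27 ≈ 0.148.

0.148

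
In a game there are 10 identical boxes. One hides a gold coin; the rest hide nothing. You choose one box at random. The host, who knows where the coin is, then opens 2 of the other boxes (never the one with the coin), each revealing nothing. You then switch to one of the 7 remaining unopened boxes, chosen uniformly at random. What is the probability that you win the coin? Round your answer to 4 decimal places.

Your original box holds the coin with probability 1/10, so the other 9 collectively hold it with probability 9/10.
The host can always find 2 empty boxes to open, so the reveals don't change that 9/10; it is now spread over the 7 remaining unopened boxes.
P(win by switching) = (9/10) · (1/7) = 9/70 ≈ 0.1286.

0.1286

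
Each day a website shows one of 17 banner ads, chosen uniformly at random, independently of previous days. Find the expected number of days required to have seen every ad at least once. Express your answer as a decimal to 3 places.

58.472

After i distinct types are collected, each trial gives a new one with probability (17−i)/17, so the expected wait for the next new type is 17/(17−i).
E = 17/17 + 17/16 + 17/15 + 17/14 + 17/13 + 17/12 + 17/11 + 17/10 + 17/9 + 17/8 + 17/7 + 17/6 + 17/5 + 17/4 + 17/3 + 17/2 + 17/1 = 42142223/720720 ≈ 58.472.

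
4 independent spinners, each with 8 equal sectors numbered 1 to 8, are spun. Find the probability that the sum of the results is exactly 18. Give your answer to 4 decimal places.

There are 8^4 = 4096 equally likely outcomes.
The number of ordered 4-tuples from {1,…,8} summing to 18 is 344.
P(sum = 18) = 344/4096 = 43/512 ≈ 0.0840.

0.0840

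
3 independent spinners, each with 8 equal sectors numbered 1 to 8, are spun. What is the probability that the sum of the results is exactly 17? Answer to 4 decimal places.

There are 8^3 = 512 equally likely outcomes.
The number of ordered 3-tuples from {1,…,8} summing to 17 is 36.
P(sum = 17) = 36/512 = 9/128 ≈ 0.0703.

0.0703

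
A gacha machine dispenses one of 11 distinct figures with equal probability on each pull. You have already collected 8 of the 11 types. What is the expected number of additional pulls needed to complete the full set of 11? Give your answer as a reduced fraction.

Starting from 8 distinct types, each trial gives a new one with probability (11−i)/11 when i types are held, so the wait for the next new type is 11/(11−i).
E = 11/3 + 11/2 + 11/1 = 121/6.

121/6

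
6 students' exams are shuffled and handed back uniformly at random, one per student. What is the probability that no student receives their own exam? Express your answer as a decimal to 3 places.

This is the derangement probability: permutations of 6 with no fixed point.
D(6) = 6! · (1 − 1/1! + 1/2! − ··· + (−1)^6/6!) = 265.
P = 265/720 = 53/144 ≈ 0.368.

0.368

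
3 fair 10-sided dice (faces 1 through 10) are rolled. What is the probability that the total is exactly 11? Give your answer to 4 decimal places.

0.0450

There are 10^3 = 1000 equally likely outcomes.
The number of ordered 3-tuples from {1,…,10} summing to 11 is 45.
P(sum = 11) = 45/1000 = 9/200 ≈ 0.0450.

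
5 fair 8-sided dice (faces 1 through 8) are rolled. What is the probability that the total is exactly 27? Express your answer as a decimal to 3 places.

There are 8^5 = 32768 equally likely outcomes.
The number of ordered 5-tuples from {1,…,8} summing to 27 is 1750.
P(sum = 27) = 1750/32768 = 875/16384 ≈ 0.053.

0.053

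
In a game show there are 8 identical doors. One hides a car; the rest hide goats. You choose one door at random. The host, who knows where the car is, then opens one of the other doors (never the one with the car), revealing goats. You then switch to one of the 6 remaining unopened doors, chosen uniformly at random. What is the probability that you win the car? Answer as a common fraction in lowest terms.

Your original door holds the car with probability 1/8, so the other 7 collectively hold it with probability 7/8.
The host can always find an empty door to open, so this doesn't change that 7/8; it is now spread over the 6 remaining unopened doors.
P(win by switching) = (7/8) · (1/6) = 7/48.

7/48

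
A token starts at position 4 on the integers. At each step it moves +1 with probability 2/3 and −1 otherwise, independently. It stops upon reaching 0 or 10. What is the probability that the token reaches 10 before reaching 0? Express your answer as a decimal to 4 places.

0.9384

Let r = q/p = (1/3)/(2/3) = 1/2. The recurrence P(i) = p·P(i+1) + q·P(i−1) with P(0)=0, P(10)=1 gives P(i) = (1 − r^i)/(1 − r^10).
P(4) = (1 − (1/2)^4) / (1 − (1/2)^10) = 320/341 ≈ 0.9384.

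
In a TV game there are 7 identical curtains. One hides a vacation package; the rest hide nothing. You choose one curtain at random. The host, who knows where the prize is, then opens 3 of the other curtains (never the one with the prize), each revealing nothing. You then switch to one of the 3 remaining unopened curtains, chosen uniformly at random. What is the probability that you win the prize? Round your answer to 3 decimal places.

0.286

Your original curtain holds the prize with probability 1/7, so the other 6 collectively hold it with probability 6/7.
The host can always find 3 empty curtains to open, so the reveals don't change that 6/7; it is now spread over the 3 remaining unopened curtains.
P(win by switching) = (6/7) · (1/3) = 2/7 ≈ 0.286.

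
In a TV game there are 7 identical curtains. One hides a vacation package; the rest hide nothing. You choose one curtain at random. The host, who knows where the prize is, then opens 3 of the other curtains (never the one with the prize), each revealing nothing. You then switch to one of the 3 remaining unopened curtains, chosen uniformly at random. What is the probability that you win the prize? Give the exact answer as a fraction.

2/7

Your original curtain holds the prize with probability 1/7, so the other 6 collectively hold it with probability 6/7.
The host can always find 3 empty curtains to open, so the reveals don't change that 6/7; it is now spread over the 3 remaining unopened curtains.
P(win by switching) = (6/7) · (1/3) = 2/7.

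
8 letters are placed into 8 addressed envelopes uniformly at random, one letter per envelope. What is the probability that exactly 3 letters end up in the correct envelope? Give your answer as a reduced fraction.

Choose which 3 of the 8 are fixed: C(8,3) = 56 ways.
The remaining 5 must have no fixed point: D(5) = 44.
P = 56·44/40320 = 11/180.

11/180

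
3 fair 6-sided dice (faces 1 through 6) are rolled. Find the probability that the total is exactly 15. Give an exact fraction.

5/108

There are 6^3 = 216 equally likely outcomes.
The number of ordered 3-tuples from {1,…,6} summing to 15 is 10.
P(sum = 15) = 10/216 = 5/108.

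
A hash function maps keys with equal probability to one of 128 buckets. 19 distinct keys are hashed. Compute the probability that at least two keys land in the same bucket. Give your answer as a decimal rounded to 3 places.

It's easier to compute the probability that all 19 are distinct.
P(all distinct) = 128/128 · 127/128 · ··· · 110/128 ≈ 0.245.
So the probability of at least one match is 1 − 0.245 = 0.755.

0.755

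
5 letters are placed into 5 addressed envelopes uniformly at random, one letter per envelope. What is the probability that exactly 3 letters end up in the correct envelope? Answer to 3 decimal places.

Choose which 3 of the 5 are fixed: C(5,3) = 10 ways.
The remaining 2 must have no fixed point: D(2) = 1.
P = 10·1/120 = 1/12 ≈ 0.083.

0.083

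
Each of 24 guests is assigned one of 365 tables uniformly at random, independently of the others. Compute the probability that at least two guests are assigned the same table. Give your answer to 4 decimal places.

0.5383

It's easier to compute the probability that all 24 are distinct.
P(all distinct) = 365/365 · 364/365 · ··· · 342/365 ≈ 0.4617.
So the probability of at least one match is 1 − 0.4617 = 0.5383.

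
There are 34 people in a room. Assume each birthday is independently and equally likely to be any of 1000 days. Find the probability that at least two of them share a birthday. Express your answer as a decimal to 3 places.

0.433

It's easier to compute the probability that all 34 are distinct.
P(all distinct) = 1000/1000 · 999/1000 · ··· · 967/1000 ≈ 0.567.
So the probability of at least one match is 1 − 0.567 = 0.433.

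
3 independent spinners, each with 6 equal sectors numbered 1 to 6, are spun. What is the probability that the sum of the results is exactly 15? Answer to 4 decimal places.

0.0463

There are 6^3 = 216 equally likely outcomes.
The number of ordered 3-tuples from {1,…,6} summing to 15 is 10.
P(sum = 15) = 10/216 = 5/108 ≈ 0.0463.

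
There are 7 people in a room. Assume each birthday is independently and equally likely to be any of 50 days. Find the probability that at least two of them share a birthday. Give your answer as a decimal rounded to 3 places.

0.356

It's easier to compute the probability that all 7 are distinct.
P(all distinct) = 50/50 · 49/50 · ··· · 44/50 ≈ 0.644.
So the probability of at least one match is 1 − 0.644 = 0.356.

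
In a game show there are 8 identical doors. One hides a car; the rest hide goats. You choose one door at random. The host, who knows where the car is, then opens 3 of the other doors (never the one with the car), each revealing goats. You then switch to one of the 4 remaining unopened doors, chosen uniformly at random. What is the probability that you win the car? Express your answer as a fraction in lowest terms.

7/32

Your original door holds the car with probability 1/8, so the other 7 collectively hold it with probability 7/8.
The host can always find 3 empty doors to open, so the reveals don't change that 7/8; it is now spread over the 4 remaining unopened doors.
P(win by switching) = (7/8) · (1/4) = 7/32.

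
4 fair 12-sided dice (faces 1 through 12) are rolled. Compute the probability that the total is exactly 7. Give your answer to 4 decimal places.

There are 12^4 = 20736 equally likely outcomes.
The number of ordered 4-tuples from {1,…,12} summing to 7 is 20.
P(sum = 7) = 20/20736 = 5/5184 ≈ 0.0010.

0.0010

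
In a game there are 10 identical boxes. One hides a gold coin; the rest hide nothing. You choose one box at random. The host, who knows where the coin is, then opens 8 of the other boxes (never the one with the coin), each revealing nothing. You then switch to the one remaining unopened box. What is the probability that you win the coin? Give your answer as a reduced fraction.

Your original box holds the coin with probability 1/10, so the other 9 collectively hold it with probability 9/10.
The host can always find 8 empty boxes to open, so the reveals don't change that 9/10; it is now spread over the 1 remaining unopened box.
P(win by switching) = (9/10) · (1/1) = 9/10.

9/10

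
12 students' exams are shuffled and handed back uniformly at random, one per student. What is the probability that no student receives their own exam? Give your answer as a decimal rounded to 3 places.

0.368

This is the derangement probability: permutations of 12 with no fixed point.
D(12) = 12! · (1 − 1/1! + 1/2! − ··· + (−1)^12/12!) = 176214841.
P = 176214841/479001600 = 16019531/43545600 ≈ 0.368.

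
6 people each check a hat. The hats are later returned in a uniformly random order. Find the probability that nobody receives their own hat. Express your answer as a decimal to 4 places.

This is the derangement probability: permutations of 6 with no fixed point.
D(6) = 6! · (1 − 1/1! + 1/2! − ··· + (−1)^6/6!) = 265.
P = 265/720 = 53/144 ≈ 0.3681.

0.3681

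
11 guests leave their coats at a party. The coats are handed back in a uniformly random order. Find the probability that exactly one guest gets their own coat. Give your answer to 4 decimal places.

0.3679

Choose which one is fixed: C(11,1) = 11 ways.
The remaining 10 must have no fixed point: D(10) = 1334961.
P = 11·1334961/39916800 = 16481/44800 ≈ 0.3679.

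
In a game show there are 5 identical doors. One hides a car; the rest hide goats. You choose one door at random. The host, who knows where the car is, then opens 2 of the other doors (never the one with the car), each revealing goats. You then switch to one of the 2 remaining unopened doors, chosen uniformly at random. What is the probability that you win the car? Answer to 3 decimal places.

Your original door holds the car with probability 1/5, so the other 4 collectively hold it with probability 4/5.
The host can always find 2 empty doors to open, so the reveals don't change that 4/5; it is now spread over the 2 remaining unopened doors.
P(win by switching) = (4/5) · (1/2) = 2/5 ≈ 0.400.

0.400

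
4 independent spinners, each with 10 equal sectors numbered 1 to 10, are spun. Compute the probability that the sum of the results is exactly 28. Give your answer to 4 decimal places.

There are 10^4 = 10000 equally likely outcomes.
The number of ordered 4-tuples from {1,…,10} summing to 28 is 415.
P(sum = 28) = 415/10000 = 83/2000 ≈ 0.0415.

0.0415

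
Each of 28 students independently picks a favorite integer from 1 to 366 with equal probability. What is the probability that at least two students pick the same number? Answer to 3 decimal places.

0.653

It's easier to compute the probability that all 28 are distinct.
P(all distinct) = 366/366 · 365/366 · ··· · 339/366 ≈ 0.347.
So the probability of at least one match is 1 − 0.347 = 0.653.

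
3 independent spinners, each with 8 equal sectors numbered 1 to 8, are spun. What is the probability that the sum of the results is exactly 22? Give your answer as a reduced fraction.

There are 8^3 = 512 equally likely outcomes.
The number of ordered 3-tuples from {1,…,8} summing to 22 is 6.
P(sum = 22) = 6/512 = 3/256.

3/256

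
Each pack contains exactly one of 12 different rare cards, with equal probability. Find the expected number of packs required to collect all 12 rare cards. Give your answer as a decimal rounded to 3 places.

37.239

After i distinct types are collected, each trial gives a new one with probability (12−i)/12, so the expected wait for the next new type is 12/(12−i).
E = 12/12 + 12/11 + 12/10 + 12/9 + 12/8 + 12/7 + 12/6 + 12/5 + 12/4 + 12/3 + 12/2 + 12/1 = 86021/2310 ≈ 37.239.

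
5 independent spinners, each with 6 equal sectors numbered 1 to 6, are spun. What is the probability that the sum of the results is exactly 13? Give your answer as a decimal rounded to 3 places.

0.054

There are 6^5 = 7776 equally likely outcomes.
The number of ordered 5-tuples from {1,…,6} summing to 13 is 420.
P(sum = 13) = 420/7776 = 35/648 ≈ 0.054.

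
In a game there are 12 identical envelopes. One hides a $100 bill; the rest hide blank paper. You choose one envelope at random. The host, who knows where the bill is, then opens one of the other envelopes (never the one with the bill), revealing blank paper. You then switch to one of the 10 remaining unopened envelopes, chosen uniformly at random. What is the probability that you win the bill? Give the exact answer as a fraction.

Your original envelope holds the bill with probability 1/12, so the other 11 collectively hold it with probability 11/12.
The host can always find an empty envelope to open, so this doesn't change that 11/12; it is now spread over the 10 remaining unopened envelopes.
P(win by switching) = (11/12) · (1/10) = 11/120.

11/120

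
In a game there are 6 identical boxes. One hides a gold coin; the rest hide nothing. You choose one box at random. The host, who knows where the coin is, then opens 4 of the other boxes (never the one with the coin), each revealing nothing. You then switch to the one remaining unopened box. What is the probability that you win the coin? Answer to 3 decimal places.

0.833

Your original box holds the coin with probability 1/6, so the other 5 collectively hold it with probability 5/6.
The host can always find 4 empty boxes to open, so the reveals don't change that 5/6; it is now spread over the 1 remaining unopened box.
P(win by switching) = (5/6) · (1/1) = 5/6 ≈ 0.833.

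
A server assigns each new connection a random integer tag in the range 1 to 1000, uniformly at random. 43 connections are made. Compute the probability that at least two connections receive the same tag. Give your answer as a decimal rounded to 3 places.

It's easier to compute the probability that all 43 are distinct.
P(all distinct) = 1000/1000 · 999/1000 · ··· · 958/1000 ≈ 0.400.
So the probability of at least one match is 1 − 0.400 = 0.600.

0.600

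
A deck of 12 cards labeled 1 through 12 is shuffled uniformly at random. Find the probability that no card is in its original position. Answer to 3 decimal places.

0.368

This is the derangement probability: permutations of 12 with no fixed point.
D(12) = 12! · (1 − 1/1! + 1/2! − ··· + (−1)^12/12!) = 176214841.
P = 176214841/479001600 = 16019531/43545600 ≈ 0.368.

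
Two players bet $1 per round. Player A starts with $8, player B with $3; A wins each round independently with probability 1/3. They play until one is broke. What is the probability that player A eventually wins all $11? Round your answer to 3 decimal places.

Let r = q/p = (2/3)/(1/3) = 2. The recurrence P(i) = p·P(i+1) + q·P(i−1) with P(0)=0, P(11)=1 gives P(i) = (1 − r^i)/(1 − r^11).
P(8) = (1 − (2)^8) / (1 − (2)^11) = 255/2047 ≈ 0.125.

0.125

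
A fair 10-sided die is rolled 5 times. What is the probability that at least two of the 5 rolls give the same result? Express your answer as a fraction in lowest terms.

P(all 5 different) = 10/10 · 9/10 · ··· · 6/10 = 189/625.
P(at least two equal) = 1 − 189/625 = 436/625.

436/625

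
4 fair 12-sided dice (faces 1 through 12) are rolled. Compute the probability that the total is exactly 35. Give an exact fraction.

17/648

There are 12^4 = 20736 equally likely outcomes.
The number of ordered 4-tuples from {1,…,12} summing to 35 is 544.
P(sum = 35) = 544/20736 = 17/648.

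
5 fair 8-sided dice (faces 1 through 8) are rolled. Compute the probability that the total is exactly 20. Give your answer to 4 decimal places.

There are 8^5 = 32768 equally likely outcomes.
The number of ordered 5-tuples from {1,…,8} summing to 20 is 2226.
P(sum = 20) = 2226/32768 = 1113/16384 ≈ 0.0679.

0.0679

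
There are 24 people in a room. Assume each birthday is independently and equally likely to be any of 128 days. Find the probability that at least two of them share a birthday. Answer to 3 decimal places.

It's easier to compute the probability that all 24 are distinct.
P(all distinct) = 128/128 · 127/128 · ··· · 105/128 ≈ 0.100.
So the probability of at least one match is 1 − 0.100 = 0.900.

0.900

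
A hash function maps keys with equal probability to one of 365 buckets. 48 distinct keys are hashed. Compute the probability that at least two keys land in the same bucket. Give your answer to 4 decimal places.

0.9606

It's easier to compute the probability that all 48 are distinct.
P(all distinct) = 365/365 · 364/365 · ··· · 318/365 ≈ 0.0394.
So the probability of at least one match is 1 − 0.0394 = 0.9606.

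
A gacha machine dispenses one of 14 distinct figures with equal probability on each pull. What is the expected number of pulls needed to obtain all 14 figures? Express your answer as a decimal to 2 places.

After i distinct types are collected, each trial gives a new one with probability (14−i)/14, so the expected wait for the next new type is 14/(14−i).
E = 14/14 + 14/13 + 14/12 + 14/11 + 14/10 + 14/9 + 14/8 + 14/7 + 14/6 + 14/5 + 14/4 + 14/3 + 14/2 + 14/1 = 1171733/25740 ≈ 45.52.

45.52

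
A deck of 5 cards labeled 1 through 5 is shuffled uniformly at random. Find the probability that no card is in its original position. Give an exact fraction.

This is the derangement probability: permutations of 5 with no fixed point.
D(5) = 5! · (1 − 1/1! + 1/2! − ··· + (−1)^5/5!) = 44.
P = 44/120 = 11/30.

11/30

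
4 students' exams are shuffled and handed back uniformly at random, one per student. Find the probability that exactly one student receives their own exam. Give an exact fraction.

Choose which one is fixed: C(4,1) = 4 ways.
The remaining 3 must have no fixed point: D(3) = 2.
P = 4·2/24 = 1/3.

1/3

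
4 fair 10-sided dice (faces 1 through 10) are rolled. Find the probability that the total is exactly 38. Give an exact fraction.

1/1000

There are 10^4 = 10000 equally likely outcomes.
The number of ordered 4-tuples from {1,…,10} summing to 38 is 10.
P(sum = 38) = 10/10000 = 1/1000.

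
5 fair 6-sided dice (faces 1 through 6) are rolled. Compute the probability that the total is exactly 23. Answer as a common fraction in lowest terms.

There are 6^5 = 7776 equally likely outcomes.
The number of ordered 5-tuples from {1,…,6} summing to 23 is 305.
P(sum = 23) = 305/7776.

305/7776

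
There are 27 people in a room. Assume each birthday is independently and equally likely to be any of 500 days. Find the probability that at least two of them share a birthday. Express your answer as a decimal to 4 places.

0.5107

It's easier to compute the probability that all 27 are distinct.
P(all distinct) = 500/500 · 499/500 · ··· · 474/500 ≈ 0.4893.
So the probability of at least one match is 1 − 0.4893 = 0.5107.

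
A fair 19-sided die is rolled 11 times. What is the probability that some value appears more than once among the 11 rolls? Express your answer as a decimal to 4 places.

0.9741

P(all 11 different) = 19/19 · 18/19 · ··· · 9/19 ≈ 0.0259.
P(at least two equal) = 1 − 0.0259 = 0.9741.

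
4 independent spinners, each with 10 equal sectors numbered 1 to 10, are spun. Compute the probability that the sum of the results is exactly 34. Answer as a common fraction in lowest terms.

21/2500

There are 10^4 = 10000 equally likely outcomes.
The number of ordered 4-tuples from {1,…,10} summing to 34 is 84.
P(sum = 34) = 84/10000 = 21/2500.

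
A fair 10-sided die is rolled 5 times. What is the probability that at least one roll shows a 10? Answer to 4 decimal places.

0.4095

P(no roll shows a 10) = (9/10)^5 ≈ 0.5905.
P(at least one) = 1 − 0.5905 = 0.4095.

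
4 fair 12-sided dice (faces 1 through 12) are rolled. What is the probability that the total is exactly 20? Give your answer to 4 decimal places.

There are 12^4 = 20736 equally likely outcomes.
The number of ordered 4-tuples from {1,…,12} summing to 20 is 829.
P(sum = 20) = 829/20736 ≈ 0.0400.

0.0400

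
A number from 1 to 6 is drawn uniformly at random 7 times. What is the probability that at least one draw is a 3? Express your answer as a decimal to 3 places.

P(no draw is a 3) = (5/6)^7 ≈ 0.279.
P(at least one) = 1 − 0.279 = 0.721.

0.721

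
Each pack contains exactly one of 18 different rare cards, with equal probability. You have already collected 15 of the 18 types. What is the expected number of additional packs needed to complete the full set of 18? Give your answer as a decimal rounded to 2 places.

Starting from 15 distinct types, each trial gives a new one with probability (18−i)/18 when i types are held, so the wait for the next new type is 18/(18−i).
E = 18/3 + 18/2 + 18/1 = 33 ≈ 33.00.

33.00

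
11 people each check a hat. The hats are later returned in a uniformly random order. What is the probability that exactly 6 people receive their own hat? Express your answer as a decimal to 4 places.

Choose which 6 of the 11 are fixed: C(11,6) = 462 ways.
The remaining 5 must have no fixed point: D(5) = 44.
P = 462·44/39916800 = 11/21600 ≈ 0.0005.

0.0005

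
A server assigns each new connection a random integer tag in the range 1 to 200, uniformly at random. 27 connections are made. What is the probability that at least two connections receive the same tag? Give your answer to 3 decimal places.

0.841

It's easier to compute the probability that all 27 are distinct.
P(all distinct) = 200/200 · 199/200 · ··· · 174/200 ≈ 0.159.
So the probability of at least one match is 1 − 0.159 = 0.841.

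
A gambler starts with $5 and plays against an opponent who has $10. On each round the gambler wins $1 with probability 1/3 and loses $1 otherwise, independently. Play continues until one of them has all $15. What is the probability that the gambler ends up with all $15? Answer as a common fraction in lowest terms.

1/1057

Let r = q/p = (2/3)/(1/3) = 2. The recurrence P(i) = p·P(i+1) + q·P(i−1) with P(0)=0, P(15)=1 gives P(i) = (1 − r^i)/(1 − r^15).
P(5) = (1 − (2)^5) / (1 − (2)^15) = 1/1057.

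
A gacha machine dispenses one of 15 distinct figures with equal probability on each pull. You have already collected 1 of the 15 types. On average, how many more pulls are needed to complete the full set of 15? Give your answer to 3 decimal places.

Starting from 1 distinct type, each trial gives a new one with probability (15−i)/15 when i types are held, so the wait for the next new type is 15/(15−i).
E = 15/14 + 15/13 + 15/12 + 15/11 + 15/10 + 15/9 + 15/8 + 15/7 + 15/6 + 15/5 + 15/4 + 15/3 + 15/2 + 15/1 = 1171733/24024 ≈ 48.773.

48.773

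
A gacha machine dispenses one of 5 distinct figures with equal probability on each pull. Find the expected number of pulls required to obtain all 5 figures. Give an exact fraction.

137/12

After i distinct types are collected, each trial gives a new one with probability (5−i)/5, so the expected wait for the next new type is 5/(5−i).
E = 5/5 + 5/4 + 5/3 + 5/2 + 5/1 = 137/12.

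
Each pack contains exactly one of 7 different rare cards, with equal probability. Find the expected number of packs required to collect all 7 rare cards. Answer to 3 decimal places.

After i distinct types are collected, each trial gives a new one with probability (7−i)/7, so the expected wait for the next new type is 7/(7−i).
E = 7/7 + 7/6 + 7/5 + 7/4 + 7/3 + 7/2 + 7/1 = 363/20 ≈ 18.150.

18.150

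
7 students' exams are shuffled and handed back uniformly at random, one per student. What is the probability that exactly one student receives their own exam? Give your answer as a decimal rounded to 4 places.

0.3681

Choose which one is fixed: C(7,1) = 7 ways.
The remaining 6 must have no fixed point: D(6) = 265.
P = 7·265/5040 = 53/144 ≈ 0.3681.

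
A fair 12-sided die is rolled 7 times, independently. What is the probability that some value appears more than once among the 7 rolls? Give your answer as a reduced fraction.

P(all 7 different) = 12/12 · 11/12 · ··· · 6/12 = 385/3456.
P(at least two equal) = 1 − 385/3456 = 3071/3456.

3071/3456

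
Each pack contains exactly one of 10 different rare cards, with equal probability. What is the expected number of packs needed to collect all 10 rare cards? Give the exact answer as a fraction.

7381/252

After i distinct types are collected, each trial gives a new one with probability (10−i)/10, so the expected wait for the next new type is 10/(10−i).
E = 10/10 + 10/9 + 10/8 + 10/7 + 10/6 + 10/5 + 10/4 + 10/3 + 10/2 + 10/1 = 7381/252.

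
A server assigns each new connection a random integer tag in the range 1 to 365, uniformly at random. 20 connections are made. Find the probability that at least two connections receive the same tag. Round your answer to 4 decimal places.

It's easier to compute the probability that all 20 are distinct.
P(all distinct) = 365/365 · 364/365 · ··· · 346/365 ≈ 0.5886.
So the probability of at least one match is 1 − 0.5886 = 0.4114.

0.4114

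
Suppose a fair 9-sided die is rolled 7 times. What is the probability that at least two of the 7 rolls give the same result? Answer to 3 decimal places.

0.962

P(all 7 different) = 9/9 · 8/9 · ··· · 3/9 ≈ 0.038.
P(at least two equal) = 1 − 0.038 = 0.962.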